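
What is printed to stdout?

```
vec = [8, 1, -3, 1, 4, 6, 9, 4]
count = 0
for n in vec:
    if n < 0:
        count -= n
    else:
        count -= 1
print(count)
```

n=8: not <0, count = 0-1 = -1
n=1: not <0, count = (-1)-1 = -2
n=-3: <0, count = (-2)-(-3) = 1
n=1: not <0, count = 1-1 = 0
n=4: not <0, count = 0-1 = -1
n=6: not <0, count = (-1)-1 = -2
n=9: not <0, count = (-2)-1 = -3
n=4: not <0, count = (-3)-1 = -4

-4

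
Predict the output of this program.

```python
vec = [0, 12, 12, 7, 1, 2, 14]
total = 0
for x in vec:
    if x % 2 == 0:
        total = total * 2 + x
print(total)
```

x=0: even, total = 0*2+0 = 0
x=12: even, total = 0*2+12 = 12
x=12: even, total = 12*2+12 = 36
x=7: not even
x=1: not even
x=2: even, total = 36*2+2 = 74
x=14: even, total = 74*2+14 = 162

162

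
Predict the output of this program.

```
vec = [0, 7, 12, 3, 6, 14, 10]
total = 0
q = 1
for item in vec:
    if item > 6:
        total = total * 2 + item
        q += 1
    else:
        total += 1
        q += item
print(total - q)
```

item=0: not >6, total = 0+1 = 1; q=1
item=7: >6, total = 1*2+7 = 9; q=2
item=12: >6, total = 9*2+12 = 30; q=3
item=3: not >6, total = 30+1 = 31; q=6
item=6: not >6, total = 31+1 = 32; q=12
item=14: >6, total = 32*2+14 = 78; q=13
item=10: >6, total = 78*2+10 = 166; q=14
total-q = 166-14 = 152

152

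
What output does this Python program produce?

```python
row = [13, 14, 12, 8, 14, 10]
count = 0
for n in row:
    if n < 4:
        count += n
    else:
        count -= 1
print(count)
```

n=13: not <4, count = 0-1 = -1
n=14: not <4, count = (-1)-1 = -2
n=12: not <4, count = (-2)-1 = -3
n=8: not <4, count = (-3)-1 = -4
n=14: not <4, count = (-4)-1 = -5
n=10: not <4, count = (-5)-1 = -6

-6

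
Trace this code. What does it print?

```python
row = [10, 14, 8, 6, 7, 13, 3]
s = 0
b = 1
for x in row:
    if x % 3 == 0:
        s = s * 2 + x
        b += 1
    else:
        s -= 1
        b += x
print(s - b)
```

-56

x=10: not %3==0, s = 0-1 = -1; b=11
x=14: not %3==0, s = (-1)-1 = -2; b=25
x=8: not %3==0, s = (-2)-1 = -3; b=33
x=6: %3==0, s = (-3)*2+6 = 0; b=34
x=7: not %3==0, s = 0-1 = -1; b=41
x=13: not %3==0, s = (-1)-1 = -2; b=54
x=3: %3==0, s = (-2)*2+3 = -1; b=55
s-b = (-1)-55 = -56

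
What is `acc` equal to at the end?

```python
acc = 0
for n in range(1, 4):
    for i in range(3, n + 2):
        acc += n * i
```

n=2,i=3: acc = 0+6 = 6
n=3,i=3: acc = 6+9 = 15
n=3,i=4: acc = 15+12 = 27

27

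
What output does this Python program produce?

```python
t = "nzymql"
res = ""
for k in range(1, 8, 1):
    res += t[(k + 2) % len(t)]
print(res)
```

k=1: add t[3]='m' → 'm'
k=2: add t[4]='q' → 'mq'
k=3: add t[5]='l' → 'mql'
k=4: add t[0]='n' → 'mqln'
k=5: add t[1]='z' → 'mqlnz'
k=6: add t[2]='y' → 'mqlnzy'
k=7: add t[3]='m' → 'mqlnzym'

mqlnzym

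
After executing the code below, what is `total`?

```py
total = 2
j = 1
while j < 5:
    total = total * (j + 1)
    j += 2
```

j=1: total = 2*2 = 4
j=3: total = 4*4 = 16

16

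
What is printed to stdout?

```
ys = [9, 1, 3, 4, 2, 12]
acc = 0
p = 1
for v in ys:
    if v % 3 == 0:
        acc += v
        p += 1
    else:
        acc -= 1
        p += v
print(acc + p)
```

32

v=9: %3==0, acc = 0+9 = 9; p=2
v=1: not %3==0, acc = 9-1 = 8; p=3
v=3: %3==0, acc = 8+3 = 11; p=4
v=4: not %3==0, acc = 11-1 = 10; p=8
v=2: not %3==0, acc = 10-1 = 9; p=10
v=12: %3==0, acc = 9+12 = 21; p=11
acc+p = 21+11 = 32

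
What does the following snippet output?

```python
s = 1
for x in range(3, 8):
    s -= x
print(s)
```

x=3: s = 1-3 = -2
x=4: s = (-2)-4 = -6
x=5: s = (-6)-5 = -11
x=6: s = (-11)-6 = -17
x=7: s = (-17)-7 = -24

-24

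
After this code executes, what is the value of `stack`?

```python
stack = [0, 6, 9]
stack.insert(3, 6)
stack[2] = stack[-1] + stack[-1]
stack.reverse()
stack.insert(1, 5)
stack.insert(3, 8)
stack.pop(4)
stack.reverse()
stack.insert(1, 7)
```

[0, 7, 8, 12, 5, 6]

insert 6 at 3 → [0, 6, 9, 6]
stack[2] = stack[-1]+stack[-1] = 6+6 = 12 → [0, 6, 12, 6]
reverse → [6, 12, 6, 0]
insert 5 at 1 → [6, 5, 12, 6, 0]
insert 8 at 3 → [6, 5, 12, 8, 6, 0]
pop(4) removes 6 → [6, 5, 12, 8, 0]
reverse → [0, 8, 12, 5, 6]
insert 7 at 1 → [0, 7, 8, 12, 5, 6]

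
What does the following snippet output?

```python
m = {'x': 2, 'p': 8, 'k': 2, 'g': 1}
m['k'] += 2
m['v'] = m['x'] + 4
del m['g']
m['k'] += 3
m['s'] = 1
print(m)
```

m['k'] = 2+2 = 4 → {'x': 2, 'p': 8, 'k': 4, 'g': 1}
m['v'] = m['x']+4 = 6 → {'x': 2, 'p': 8, 'k': 4, 'g': 1, 'v': 6}
del 'g' → {'x': 2, 'p': 8, 'k': 4, 'v': 6}
m['k'] = 4+3 = 7 → {'x': 2, 'p': 8, 'k': 7, 'v': 6}
m['s'] = 1 → {'x': 2, 'p': 8, 'k': 7, 'v': 6, 's': 1}

{'x': 2, 'p': 8, 'k': 7, 'v': 6, 's': 1}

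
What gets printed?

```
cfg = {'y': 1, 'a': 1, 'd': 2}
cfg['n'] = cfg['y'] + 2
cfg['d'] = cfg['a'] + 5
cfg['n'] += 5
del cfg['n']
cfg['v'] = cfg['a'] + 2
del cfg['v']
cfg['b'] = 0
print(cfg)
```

{'y': 1, 'a': 1, 'd': 6, 'b': 0}

cfg['n'] = cfg['y']+2 = 3 → {'y': 1, 'a': 1, 'd': 2, 'n': 3}
cfg['d'] = cfg['a']+5 = 6 → {'y': 1, 'a': 1, 'd': 6, 'n': 3}
cfg['n'] = 3+5 = 8 → {'y': 1, 'a': 1, 'd': 6, 'n': 8}
del 'n' → {'y': 1, 'a': 1, 'd': 6}
cfg['v'] = cfg['a']+2 = 3 → {'y': 1, 'a': 1, 'd': 6, 'v': 3}
del 'v' → {'y': 1, 'a': 1, 'd': 6}
cfg['b'] = 0 → {'y': 1, 'a': 1, 'd': 6, 'b': 0}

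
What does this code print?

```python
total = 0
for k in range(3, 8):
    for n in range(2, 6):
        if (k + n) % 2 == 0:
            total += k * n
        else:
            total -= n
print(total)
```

146

k=3,n=2: odd sum, total = 0-2 = -2
k=3,n=3: even sum, total = (-2)+9 = 7
k=3,n=4: odd sum, total = 7-4 = 3
k=3,n=5: even sum, total = 3+15 = 18
k=4,n=2: even sum, total = 18+8 = 26
k=4,n=3: odd sum, total = 26-3 = 23
k=4,n=4: even sum, total = 23+16 = 39
k=4,n=5: odd sum, total = 39-5 = 34
k=5,n=2: odd sum, total = 34-2 = 32
k=5,n=3: even sum, total = 32+15 = 47
k=5,n=4: odd sum, total = 47-4 = 43
k=5,n=5: even sum, total = 43+25 = 68
k=6,n=2: even sum, total = 68+12 = 80
k=6,n=3: odd sum, total = 80-3 = 77
k=6,n=4: even sum, total = 77+24 = 101
k=6,n=5: odd sum, total = 101-5 = 96
k=7,n=2: odd sum, total = 96-2 = 94
k=7,n=3: even sum, total = 94+21 = 115
k=7,n=4: odd sum, total = 115-4 = 111
k=7,n=5: even sum, total = 111+35 = 146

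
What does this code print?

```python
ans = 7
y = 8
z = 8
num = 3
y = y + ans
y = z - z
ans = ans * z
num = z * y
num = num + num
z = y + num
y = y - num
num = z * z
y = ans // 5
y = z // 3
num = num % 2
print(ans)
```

56

y = 8+7 = 15
y = 8-8 = 0
ans = 7*8 = 56
num = 8*0 = 0
num = 0+0 = 0
z = 0+0 = 0
y = 0-0 = 0
num = 0*0 = 0
y = 56//5 = 11
y = 0//3 = 0
num = 0%2 = 0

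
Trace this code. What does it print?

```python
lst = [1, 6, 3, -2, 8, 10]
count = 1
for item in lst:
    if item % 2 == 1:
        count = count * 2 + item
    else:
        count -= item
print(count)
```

-19

item=1: odd, count = 1*2+1 = 3
item=6: not odd, count = 3-6 = -3
item=3: odd, count = (-3)*2+3 = -3
item=-2: not odd, count = (-3)-(-2) = -1
item=8: not odd, count = (-1)-8 = -9
item=10: not odd, count = (-9)-10 = -19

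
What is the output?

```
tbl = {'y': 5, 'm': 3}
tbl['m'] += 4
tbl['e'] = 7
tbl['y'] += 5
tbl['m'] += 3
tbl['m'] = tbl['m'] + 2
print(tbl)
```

{'y': 10, 'm': 12, 'e': 7}

tbl['m'] = 3+4 = 7 → {'y': 5, 'm': 7}
tbl['e'] = 7 → {'y': 5, 'm': 7, 'e': 7}
tbl['y'] = 5+5 = 10 → {'y': 10, 'm': 7, 'e': 7}
tbl['m'] = 7+3 = 10 → {'y': 10, 'm': 10, 'e': 7}
tbl['m'] = tbl['m']+2 = 12 → {'y': 10, 'm': 12, 'e': 7}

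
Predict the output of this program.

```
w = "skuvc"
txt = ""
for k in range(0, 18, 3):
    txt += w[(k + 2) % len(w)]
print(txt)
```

usvkcu

k=0: add w[2]='u' → 'u'
k=3: add w[0]='s' → 'us'
k=6: add w[3]='v' → 'usv'
k=9: add w[1]='k' → 'usvk'
k=12: add w[4]='c' → 'usvkc'
k=15: add w[2]='u' → 'usvkcu'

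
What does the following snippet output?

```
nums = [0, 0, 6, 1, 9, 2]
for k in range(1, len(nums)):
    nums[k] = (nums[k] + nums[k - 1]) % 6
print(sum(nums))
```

k=1: nums[1] = (0+0)%6 = 0 → [0, 0, 6, 1, 9, 2]
k=2: nums[2] = (6+0)%6 = 0 → [0, 0, 0, 1, 9, 2]
k=3: nums[3] = (1+0)%6 = 1 → [0, 0, 0, 1, 9, 2]
k=4: nums[4] = (9+1)%6 = 4 → [0, 0, 0, 1, 4, 2]
k=5: nums[5] = (2+4)%6 = 0 → [0, 0, 0, 1, 4, 0]
sum = 5

5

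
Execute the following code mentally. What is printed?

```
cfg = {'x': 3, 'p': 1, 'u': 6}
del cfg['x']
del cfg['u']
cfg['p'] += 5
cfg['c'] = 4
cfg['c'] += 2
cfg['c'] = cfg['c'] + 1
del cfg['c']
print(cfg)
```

{'p': 6}

del 'x' → {'p': 1, 'u': 6}
del 'u' → {'p': 1}
cfg['p'] = 1+5 = 6 → {'p': 6}
cfg['c'] = 4 → {'p': 6, 'c': 4}
cfg['c'] = 4+2 = 6 → {'p': 6, 'c': 6}
cfg['c'] = cfg['c']+1 = 7 → {'p': 6, 'c': 7}
del 'c' → {'p': 6}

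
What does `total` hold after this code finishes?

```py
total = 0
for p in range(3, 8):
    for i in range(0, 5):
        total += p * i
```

250

p=3,i=0: total = 0+0 = 0
p=3,i=1: total = 0+3 = 3
p=3,i=2: total = 3+6 = 9
p=3,i=3: total = 9+9 = 18
p=3,i=4: total = 18+12 = 30
p=4,i=0: total = 30+0 = 30
p=4,i=1: total = 30+4 = 34
p=4,i=2: total = 34+8 = 42
p=4,i=3: total = 42+12 = 54
p=4,i=4: total = 54+16 = 70
p=5,i=0: total = 70+0 = 70
p=5,i=1: total = 70+5 = 75
p=5,i=2: total = 75+10 = 85
p=5,i=3: total = 85+15 = 100
p=5,i=4: total = 100+20 = 120
p=6,i=0: total = 120+0 = 120
p=6,i=1: total = 120+6 = 126
p=6,i=2: total = 126+12 = 138
p=6,i=3: total = 138+18 = 156
p=6,i=4: total = 156+24 = 180
p=7,i=0: total = 180+0 = 180
p=7,i=1: total = 180+7 = 187
p=7,i=2: total = 187+14 = 201
p=7,i=3: total = 201+21 = 222
p=7,i=4: total = 222+28 = 250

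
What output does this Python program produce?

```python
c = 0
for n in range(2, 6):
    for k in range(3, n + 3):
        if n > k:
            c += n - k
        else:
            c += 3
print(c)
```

37

n=2,k=3: not 2>3, c = 0+3 = 3
n=2,k=4: not 2>4, c = 3+3 = 6
n=3,k=3: not 3>3, c = 6+3 = 9
n=3,k=4: not 3>4, c = 9+3 = 12
n=3,k=5: not 3>5, c = 12+3 = 15
n=4,k=3: 4>3, c = 15+1 = 16
n=4,k=4: not 4>4, c = 16+3 = 19
n=4,k=5: not 4>5, c = 19+3 = 22
n=4,k=6: not 4>6, c = 22+3 = 25
n=5,k=3: 5>3, c = 25+2 = 27
n=5,k=4: 5>4, c = 27+1 = 28
n=5,k=5: not 5>5, c = 28+3 = 31
n=5,k=6: not 5>6, c = 31+3 = 34
n=5,k=7: not 5>7, c = 34+3 = 37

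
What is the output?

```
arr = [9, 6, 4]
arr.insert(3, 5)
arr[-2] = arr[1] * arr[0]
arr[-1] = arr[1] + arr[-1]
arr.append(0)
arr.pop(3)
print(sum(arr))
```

insert 5 at 3 → [9, 6, 4, 5]
arr[-2] = arr[1]*arr[0] = 6*9 = 54 → [9, 6, 54, 5]
arr[-1] = arr[1]+arr[-1] = 6+5 = 11 → [9, 6, 54, 11]
append 0 → [9, 6, 54, 11, 0]
pop(3) removes 11 → [9, 6, 54, 0]
sum = 69

69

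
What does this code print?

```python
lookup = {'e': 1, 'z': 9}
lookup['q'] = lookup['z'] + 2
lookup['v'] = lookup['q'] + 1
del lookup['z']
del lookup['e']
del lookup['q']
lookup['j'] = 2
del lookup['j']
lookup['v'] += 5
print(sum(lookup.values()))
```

17

lookup['q'] = lookup['z']+2 = 11 → {'e': 1, 'z': 9, 'q': 11}
lookup['v'] = lookup['q']+1 = 12 → {'e': 1, 'z': 9, 'q': 11, 'v': 12}
del 'z' → {'e': 1, 'q': 11, 'v': 12}
del 'e' → {'q': 11, 'v': 12}
del 'q' → {'v': 12}
lookup['j'] = 2 → {'v': 12, 'j': 2}
del 'j' → {'v': 12}
lookup['v'] = 12+5 = 17 → {'v': 17}
sum of values = 17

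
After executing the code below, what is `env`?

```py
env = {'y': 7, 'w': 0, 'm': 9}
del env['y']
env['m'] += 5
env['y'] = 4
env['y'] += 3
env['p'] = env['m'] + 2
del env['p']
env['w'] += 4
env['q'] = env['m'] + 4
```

{'w': 4, 'm': 14, 'y': 7, 'q': 18}

del 'y' → {'w': 0, 'm': 9}
env['m'] = 9+5 = 14 → {'w': 0, 'm': 14}
env['y'] = 4 → {'w': 0, 'm': 14, 'y': 4}
env['y'] = 4+3 = 7 → {'w': 0, 'm': 14, 'y': 7}
env['p'] = env['m']+2 = 16 → {'w': 0, 'm': 14, 'y': 7, 'p': 16}
del 'p' → {'w': 0, 'm': 14, 'y': 7}
env['w'] = 0+4 = 4 → {'w': 4, 'm': 14, 'y': 7}
env['q'] = env['m']+4 = 18 → {'w': 4, 'm': 14, 'y': 7, 'q': 18}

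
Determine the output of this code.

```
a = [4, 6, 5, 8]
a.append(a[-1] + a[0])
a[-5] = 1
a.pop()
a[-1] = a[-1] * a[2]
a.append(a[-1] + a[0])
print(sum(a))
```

append a[-1]+a[0] = 8+4 = 12 → [4, 6, 5, 8, 12]
a[-5] = 1 → [1, 6, 5, 8, 12]
pop() removes 12 → [1, 6, 5, 8]
a[-1] = a[-1]*a[2] = 8*5 = 40 → [1, 6, 5, 40]
append a[-1]+a[0] = 40+1 = 41 → [1, 6, 5, 40, 41]
sum = 93

93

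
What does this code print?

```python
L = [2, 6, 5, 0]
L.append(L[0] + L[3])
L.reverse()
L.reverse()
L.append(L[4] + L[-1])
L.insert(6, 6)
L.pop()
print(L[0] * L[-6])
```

append L[0]+L[3] = 2+0 = 2 → [2, 6, 5, 0, 2]
reverse → [2, 0, 5, 6, 2]
reverse → [2, 6, 5, 0, 2]
append L[4]+L[-1] = 2+2 = 4 → [2, 6, 5, 0, 2, 4]
insert 6 at 6 → [2, 6, 5, 0, 2, 4, 6]
pop() removes 6 → [2, 6, 5, 0, 2, 4]
L[0]*L[-6] = 2*2 = 4

4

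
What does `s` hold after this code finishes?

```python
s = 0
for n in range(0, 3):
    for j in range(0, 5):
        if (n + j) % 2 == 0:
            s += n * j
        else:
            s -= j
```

2

n=0,j=0: even sum, s = 0+0 = 0
n=0,j=1: odd sum, s = 0-1 = -1
n=0,j=2: even sum, s = (-1)+0 = -1
n=0,j=3: odd sum, s = (-1)-3 = -4
n=0,j=4: even sum, s = (-4)+0 = -4
n=1,j=0: odd sum, s = (-4)-0 = -4
n=1,j=1: even sum, s = (-4)+1 = -3
n=1,j=2: odd sum, s = (-3)-2 = -5
n=1,j=3: even sum, s = (-5)+3 = -2
n=1,j=4: odd sum, s = (-2)-4 = -6
n=2,j=0: even sum, s = (-6)+0 = -6
n=2,j=1: odd sum, s = (-6)-1 = -7
n=2,j=2: even sum, s = (-7)+4 = -3
n=2,j=3: odd sum, s = (-3)-3 = -6
n=2,j=4: even sum, s = (-6)+8 = 2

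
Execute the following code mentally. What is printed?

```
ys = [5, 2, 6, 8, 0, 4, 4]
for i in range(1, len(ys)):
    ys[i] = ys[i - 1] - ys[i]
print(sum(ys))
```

i=1: ys[1] = 5-2 = 3 → [5, 3, 6, 8, 0, 4, 4]
i=2: ys[2] = 3-6 = -3 → [5, 3, -3, 8, 0, 4, 4]
i=3: ys[3] = (-3)-8 = -11 → [5, 3, -3, -11, 0, 4, 4]
i=4: ys[4] = (-11)-0 = -11 → [5, 3, -3, -11, -11, 4, 4]
i=5: ys[5] = (-11)-4 = -15 → [5, 3, -3, -11, -11, -15, 4]
i=6: ys[6] = (-15)-4 = -19 → [5, 3, -3, -11, -11, -15, -19]
sum = -51

-51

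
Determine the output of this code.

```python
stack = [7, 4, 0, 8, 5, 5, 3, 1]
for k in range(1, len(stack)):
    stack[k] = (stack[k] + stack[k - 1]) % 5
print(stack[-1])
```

3

k=1: stack[1] = (4+7)%5 = 1 → [7, 1, 0, 8, 5, 5, 3, 1]
k=2: stack[2] = (0+1)%5 = 1 → [7, 1, 1, 8, 5, 5, 3, 1]
k=3: stack[3] = (8+1)%5 = 4 → [7, 1, 1, 4, 5, 5, 3, 1]
k=4: stack[4] = (5+4)%5 = 4 → [7, 1, 1, 4, 4, 5, 3, 1]
k=5: stack[5] = (5+4)%5 = 4 → [7, 1, 1, 4, 4, 4, 3, 1]
k=6: stack[6] = (3+4)%5 = 2 → [7, 1, 1, 4, 4, 4, 2, 1]
k=7: stack[7] = (1+2)%5 = 3 → [7, 1, 1, 4, 4, 4, 2, 3]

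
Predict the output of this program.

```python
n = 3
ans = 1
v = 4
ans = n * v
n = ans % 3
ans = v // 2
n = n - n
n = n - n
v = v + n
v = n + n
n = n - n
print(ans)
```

2

ans = 3*4 = 12
n = 12%3 = 0
ans = 4//2 = 2
n = 0-0 = 0
n = 0-0 = 0
v = 4+0 = 4
v = 0+0 = 0
n = 0-0 = 0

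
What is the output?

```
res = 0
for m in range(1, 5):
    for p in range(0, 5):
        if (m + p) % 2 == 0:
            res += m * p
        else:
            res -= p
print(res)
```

32

m=1,p=0: odd sum, res = 0-0 = 0
m=1,p=1: even sum, res = 0+1 = 1
m=1,p=2: odd sum, res = 1-2 = -1
m=1,p=3: even sum, res = (-1)+3 = 2
m=1,p=4: odd sum, res = 2-4 = -2
m=2,p=0: even sum, res = (-2)+0 = -2
m=2,p=1: odd sum, res = (-2)-1 = -3
m=2,p=2: even sum, res = (-3)+4 = 1
m=2,p=3: odd sum, res = 1-3 = -2
m=2,p=4: even sum, res = (-2)+8 = 6
m=3,p=0: odd sum, res = 6-0 = 6
m=3,p=1: even sum, res = 6+3 = 9
m=3,p=2: odd sum, res = 9-2 = 7
m=3,p=3: even sum, res = 7+9 = 16
m=3,p=4: odd sum, res = 16-4 = 12
m=4,p=0: even sum, res = 12+0 = 12
m=4,p=1: odd sum, res = 12-1 = 11
m=4,p=2: even sum, res = 11+8 = 19
m=4,p=3: odd sum, res = 19-3 = 16
m=4,p=4: even sum, res = 16+16 = 32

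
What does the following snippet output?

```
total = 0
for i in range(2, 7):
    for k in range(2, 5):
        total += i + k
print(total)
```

105

i=2,k=2: total = 0+4 = 4
i=2,k=3: total = 4+5 = 9
i=2,k=4: total = 9+6 = 15
i=3,k=2: total = 15+5 = 20
i=3,k=3: total = 20+6 = 26
i=3,k=4: total = 26+7 = 33
i=4,k=2: total = 33+6 = 39
i=4,k=3: total = 39+7 = 46
i=4,k=4: total = 46+8 = 54
i=5,k=2: total = 54+7 = 61
i=5,k=3: total = 61+8 = 69
i=5,k=4: total = 69+9 = 78
i=6,k=2: total = 78+8 = 86
i=6,k=3: total = 86+9 = 95
i=6,k=4: total = 95+10 = 105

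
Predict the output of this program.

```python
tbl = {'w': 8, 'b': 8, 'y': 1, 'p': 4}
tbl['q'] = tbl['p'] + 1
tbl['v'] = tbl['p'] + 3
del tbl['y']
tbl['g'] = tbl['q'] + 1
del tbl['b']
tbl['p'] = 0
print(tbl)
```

{'w': 8, 'p': 0, 'q': 5, 'v': 7, 'g': 6}

tbl['q'] = tbl['p']+1 = 5 → {'w': 8, 'b': 8, 'y': 1, 'p': 4, 'q': 5}
tbl['v'] = tbl['p']+3 = 7 → {'w': 8, 'b': 8, 'y': 1, 'p': 4, 'q': 5, 'v': 7}
del 'y' → {'w': 8, 'b': 8, 'p': 4, 'q': 5, 'v': 7}
tbl['g'] = tbl['q']+1 = 6 → {'w': 8, 'b': 8, 'p': 4, 'q': 5, 'v': 7, 'g': 6}
del 'b' → {'w': 8, 'p': 4, 'q': 5, 'v': 7, 'g': 6}
tbl['p'] = 0 → {'w': 8, 'p': 0, 'q': 5, 'v': 7, 'g': 6}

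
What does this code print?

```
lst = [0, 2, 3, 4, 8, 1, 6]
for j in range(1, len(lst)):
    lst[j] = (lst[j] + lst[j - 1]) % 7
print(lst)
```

j=1: lst[1] = (2+0)%7 = 2 → [0, 2, 3, 4, 8, 1, 6]
j=2: lst[2] = (3+2)%7 = 5 → [0, 2, 5, 4, 8, 1, 6]
j=3: lst[3] = (4+5)%7 = 2 → [0, 2, 5, 2, 8, 1, 6]
j=4: lst[4] = (8+2)%7 = 3 → [0, 2, 5, 2, 3, 1, 6]
j=5: lst[5] = (1+3)%7 = 4 → [0, 2, 5, 2, 3, 4, 6]
j=6: lst[6] = (6+4)%7 = 3 → [0, 2, 5, 2, 3, 4, 3]

[0, 2, 5, 2, 3, 4, 3]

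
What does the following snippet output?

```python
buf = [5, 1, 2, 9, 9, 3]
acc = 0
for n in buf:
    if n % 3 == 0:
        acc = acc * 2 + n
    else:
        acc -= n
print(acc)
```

n=5: not %3==0, acc = 0-5 = -5
n=1: not %3==0, acc = (-5)-1 = -6
n=2: not %3==0, acc = (-6)-2 = -8
n=9: %3==0, acc = (-8)*2+9 = -7
n=9: %3==0, acc = (-7)*2+9 = -5
n=3: %3==0, acc = (-5)*2+3 = -7

-7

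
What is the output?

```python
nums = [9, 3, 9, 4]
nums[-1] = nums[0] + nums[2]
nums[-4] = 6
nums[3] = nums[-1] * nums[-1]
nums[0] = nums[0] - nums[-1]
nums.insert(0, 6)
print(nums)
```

[6, -318, 3, 9, 324]

nums[-1] = nums[0]+nums[2] = 9+9 = 18 → [9, 3, 9, 18]
nums[-4] = 6 → [6, 3, 9, 18]
nums[3] = nums[-1]*nums[-1] = 18*18 = 324 → [6, 3, 9, 324]
nums[0] = nums[0]-nums[-1] = 6-324 = -318 → [-318, 3, 9, 324]
insert 6 at 0 → [6, -318, 3, 9, 324]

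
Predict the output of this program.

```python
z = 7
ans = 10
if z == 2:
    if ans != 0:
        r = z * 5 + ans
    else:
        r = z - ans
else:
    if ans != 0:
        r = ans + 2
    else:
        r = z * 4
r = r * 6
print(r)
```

72

z=7, ans=10
z == 2 is False; ans != 0 is True
→ r = ans + 2 = 12
r = 12*6 = 72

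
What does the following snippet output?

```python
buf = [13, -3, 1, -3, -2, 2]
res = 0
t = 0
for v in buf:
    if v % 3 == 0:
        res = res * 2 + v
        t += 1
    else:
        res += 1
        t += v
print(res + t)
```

v=13: not %3==0, res = 0+1 = 1; t=13
v=-3: %3==0, res = 1*2+(-3) = -1; t=14
v=1: not %3==0, res = (-1)+1 = 0; t=15
v=-3: %3==0, res = 0*2+(-3) = -3; t=16
v=-2: not %3==0, res = (-3)+1 = -2; t=14
v=2: not %3==0, res = (-2)+1 = -1; t=16
res+t = (-1)+16 = 15

15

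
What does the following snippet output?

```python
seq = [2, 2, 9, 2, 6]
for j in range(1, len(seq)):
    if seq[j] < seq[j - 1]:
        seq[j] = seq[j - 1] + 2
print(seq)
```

[2, 2, 9, 11, 13]

j=1: 2>=2, unchanged → [2, 2, 9, 2, 6]
j=2: 9>=2, unchanged → [2, 2, 9, 2, 6]
j=3: 2<9, seq[3] = 9+2 = 11 → [2, 2, 9, 11, 6]
j=4: 6<11, seq[4] = 11+2 = 13 → [2, 2, 9, 11, 13]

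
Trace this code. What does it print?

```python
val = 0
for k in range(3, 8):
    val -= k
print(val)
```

-25

k=3: val = 0-3 = -3
k=4: val = (-3)-4 = -7
k=5: val = (-7)-5 = -12
k=6: val = (-12)-6 = -18
k=7: val = (-18)-7 = -25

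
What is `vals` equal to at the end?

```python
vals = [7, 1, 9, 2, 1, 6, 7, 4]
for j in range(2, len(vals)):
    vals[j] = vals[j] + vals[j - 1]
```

[7, 1, 10, 12, 13, 19, 26, 30]

j=2: vals[2] = 9+1 = 10 → [7, 1, 10, 2, 1, 6, 7, 4]
j=3: vals[3] = 2+10 = 12 → [7, 1, 10, 12, 1, 6, 7, 4]
j=4: vals[4] = 1+12 = 13 → [7, 1, 10, 12, 13, 6, 7, 4]
j=5: vals[5] = 6+13 = 19 → [7, 1, 10, 12, 13, 19, 7, 4]
j=6: vals[6] = 7+19 = 26 → [7, 1, 10, 12, 13, 19, 26, 4]
j=7: vals[7] = 4+26 = 30 → [7, 1, 10, 12, 13, 19, 26, 30]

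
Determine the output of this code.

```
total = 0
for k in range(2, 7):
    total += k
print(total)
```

20

k=2: total = 0+2 = 2
k=3: total = 2+3 = 5
k=4: total = 5+4 = 9
k=5: total = 9+5 = 14
k=6: total = 14+6 = 20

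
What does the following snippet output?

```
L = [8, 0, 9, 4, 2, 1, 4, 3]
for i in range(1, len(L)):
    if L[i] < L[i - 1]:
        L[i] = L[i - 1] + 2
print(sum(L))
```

i=1: 0<8, L[1] = 8+2 = 10 → [8, 10, 9, 4, 2, 1, 4, 3]
i=2: 9<10, L[2] = 10+2 = 12 → [8, 10, 12, 4, 2, 1, 4, 3]
i=3: 4<12, L[3] = 12+2 = 14 → [8, 10, 12, 14, 2, 1, 4, 3]
i=4: 2<14, L[4] = 14+2 = 16 → [8, 10, 12, 14, 16, 1, 4, 3]
i=5: 1<16, L[5] = 16+2 = 18 → [8, 10, 12, 14, 16, 18, 4, 3]
i=6: 4<18, L[6] = 18+2 = 20 → [8, 10, 12, 14, 16, 18, 20, 3]
i=7: 3<20, L[7] = 20+2 = 22 → [8, 10, 12, 14, 16, 18, 20, 22]
sum = 120

120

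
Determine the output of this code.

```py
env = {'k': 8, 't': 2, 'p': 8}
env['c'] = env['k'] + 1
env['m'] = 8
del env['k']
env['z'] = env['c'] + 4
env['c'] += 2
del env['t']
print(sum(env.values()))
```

env['c'] = env['k']+1 = 9 → {'k': 8, 't': 2, 'p': 8, 'c': 9}
env['m'] = 8 → {'k': 8, 't': 2, 'p': 8, 'c': 9, 'm': 8}
del 'k' → {'t': 2, 'p': 8, 'c': 9, 'm': 8}
env['z'] = env['c']+4 = 13 → {'t': 2, 'p': 8, 'c': 9, 'm': 8, 'z': 13}
env['c'] = 9+2 = 11 → {'t': 2, 'p': 8, 'c': 11, 'm': 8, 'z': 13}
del 't' → {'p': 8, 'c': 11, 'm': 8, 'z': 13}
sum of values = 40

40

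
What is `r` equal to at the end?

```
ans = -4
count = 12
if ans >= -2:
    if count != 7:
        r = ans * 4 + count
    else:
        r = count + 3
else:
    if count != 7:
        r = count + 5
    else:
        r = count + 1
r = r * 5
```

85

ans=-4, count=12
ans >= -2 is False; count != 7 is True
→ r = count + 5 = 17
r = 17*5 = 85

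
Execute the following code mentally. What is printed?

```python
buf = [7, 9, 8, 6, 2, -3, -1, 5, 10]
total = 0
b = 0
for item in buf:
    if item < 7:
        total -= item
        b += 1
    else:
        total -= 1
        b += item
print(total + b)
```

26

item=7: not <7, total = 0-1 = -1; b=7
item=9: not <7, total = (-1)-1 = -2; b=16
item=8: not <7, total = (-2)-1 = -3; b=24
item=6: <7, total = (-3)-6 = -9; b=25
item=2: <7, total = (-9)-2 = -11; b=26
item=-3: <7, total = (-11)-(-3) = -8; b=27
item=-1: <7, total = (-8)-(-1) = -7; b=28
item=5: <7, total = (-7)-5 = -12; b=29
item=10: not <7, total = (-12)-1 = -13; b=39
total+b = (-13)+39 = 26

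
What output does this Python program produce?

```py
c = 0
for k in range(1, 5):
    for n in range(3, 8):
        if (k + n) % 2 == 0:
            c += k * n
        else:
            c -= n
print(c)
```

k=1,n=3: even sum, c = 0+3 = 3
k=1,n=4: odd sum, c = 3-4 = -1
k=1,n=5: even sum, c = (-1)+5 = 4
k=1,n=6: odd sum, c = 4-6 = -2
k=1,n=7: even sum, c = (-2)+7 = 5
k=2,n=3: odd sum, c = 5-3 = 2
k=2,n=4: even sum, c = 2+8 = 10
k=2,n=5: odd sum, c = 10-5 = 5
k=2,n=6: even sum, c = 5+12 = 17
k=2,n=7: odd sum, c = 17-7 = 10
k=3,n=3: even sum, c = 10+9 = 19
k=3,n=4: odd sum, c = 19-4 = 15
k=3,n=5: even sum, c = 15+15 = 30
k=3,n=6: odd sum, c = 30-6 = 24
k=3,n=7: even sum, c = 24+21 = 45
k=4,n=3: odd sum, c = 45-3 = 42
k=4,n=4: even sum, c = 42+16 = 58
k=4,n=5: odd sum, c = 58-5 = 53
k=4,n=6: even sum, c = 53+24 = 77
k=4,n=7: odd sum, c = 77-7 = 70

70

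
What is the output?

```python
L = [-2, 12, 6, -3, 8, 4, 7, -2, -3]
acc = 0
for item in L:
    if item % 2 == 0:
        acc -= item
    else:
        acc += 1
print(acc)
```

-23

item=-2: even, acc = 0-(-2) = 2
item=12: even, acc = 2-12 = -10
item=6: even, acc = (-10)-6 = -16
item=-3: not even, acc = (-16)+1 = -15
item=8: even, acc = (-15)-8 = -23
item=4: even, acc = (-23)-4 = -27
item=7: not even, acc = (-27)+1 = -26
item=-2: even, acc = (-26)-(-2) = -24
item=-3: not even, acc = (-24)+1 = -23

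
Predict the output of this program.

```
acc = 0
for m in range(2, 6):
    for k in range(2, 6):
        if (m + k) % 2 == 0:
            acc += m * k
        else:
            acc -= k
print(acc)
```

72

m=2,k=2: even sum, acc = 0+4 = 4
m=2,k=3: odd sum, acc = 4-3 = 1
m=2,k=4: even sum, acc = 1+8 = 9
m=2,k=5: odd sum, acc = 9-5 = 4
m=3,k=2: odd sum, acc = 4-2 = 2
m=3,k=3: even sum, acc = 2+9 = 11
m=3,k=4: odd sum, acc = 11-4 = 7
m=3,k=5: even sum, acc = 7+15 = 22
m=4,k=2: even sum, acc = 22+8 = 30
m=4,k=3: odd sum, acc = 30-3 = 27
m=4,k=4: even sum, acc = 27+16 = 43
m=4,k=5: odd sum, acc = 43-5 = 38
m=5,k=2: odd sum, acc = 38-2 = 36
m=5,k=3: even sum, acc = 36+15 = 51
m=5,k=4: odd sum, acc = 51-4 = 47
m=5,k=5: even sum, acc = 47+25 = 72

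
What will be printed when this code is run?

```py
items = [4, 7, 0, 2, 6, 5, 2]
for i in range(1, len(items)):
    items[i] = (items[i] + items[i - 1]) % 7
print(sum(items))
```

31

i=1: items[1] = (7+4)%7 = 4 → [4, 4, 0, 2, 6, 5, 2]
i=2: items[2] = (0+4)%7 = 4 → [4, 4, 4, 2, 6, 5, 2]
i=3: items[3] = (2+4)%7 = 6 → [4, 4, 4, 6, 6, 5, 2]
i=4: items[4] = (6+6)%7 = 5 → [4, 4, 4, 6, 5, 5, 2]
i=5: items[5] = (5+5)%7 = 3 → [4, 4, 4, 6, 5, 3, 2]
i=6: items[6] = (2+3)%7 = 5 → [4, 4, 4, 6, 5, 3, 5]
sum = 31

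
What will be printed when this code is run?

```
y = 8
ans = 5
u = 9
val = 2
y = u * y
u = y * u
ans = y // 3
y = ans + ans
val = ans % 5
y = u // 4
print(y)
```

162

y = 9*8 = 72
u = 72*9 = 648
ans = 72//3 = 24
y = 24+24 = 48
val = 24%5 = 4
y = 648//4 = 162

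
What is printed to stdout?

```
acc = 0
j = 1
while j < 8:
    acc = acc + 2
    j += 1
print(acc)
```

j=1: acc = 0+2 = 2
j=2: acc = 2+2 = 4
j=3: acc = 4+2 = 6
j=4: acc = 6+2 = 8
j=5: acc = 8+2 = 10
j=6: acc = 10+2 = 12
j=7: acc = 12+2 = 14

14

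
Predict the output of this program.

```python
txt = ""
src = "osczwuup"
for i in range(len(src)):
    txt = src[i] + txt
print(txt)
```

i=0: prepend 'o' → 'o'
i=1: prepend 's' → 'so'
i=2: prepend 'c' → 'cso'
i=3: prepend 'z' → 'zcso'
i=4: prepend 'w' → 'wzcso'
i=5: prepend 'u' → 'uwzcso'
i=6: prepend 'u' → 'uuwzcso'
i=7: prepend 'p' → 'puuwzcso'

puuwzcso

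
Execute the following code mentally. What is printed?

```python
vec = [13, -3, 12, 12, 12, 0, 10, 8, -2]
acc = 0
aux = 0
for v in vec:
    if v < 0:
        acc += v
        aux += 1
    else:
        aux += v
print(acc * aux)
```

v=13: not <0; aux=13
v=-3: <0, acc = 0+(-3) = -3; aux=14
v=12: not <0; aux=26
v=12: not <0; aux=38
v=12: not <0; aux=50
v=0: not <0; aux=50
v=10: not <0; aux=60
v=8: not <0; aux=68
v=-2: <0, acc = (-3)+(-2) = -5; aux=69
acc*aux = (-5)*69 = -345

-345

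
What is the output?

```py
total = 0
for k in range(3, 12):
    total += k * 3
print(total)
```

189

k=3: total = 0+3*3 = 9
k=4: total = 9+4*3 = 21
k=5: total = 21+5*3 = 36
k=6: total = 36+6*3 = 54
k=7: total = 54+7*3 = 75
k=8: total = 75+8*3 = 99
k=9: total = 99+9*3 = 126
k=10: total = 126+10*3 = 156
k=11: total = 156+11*3 = 189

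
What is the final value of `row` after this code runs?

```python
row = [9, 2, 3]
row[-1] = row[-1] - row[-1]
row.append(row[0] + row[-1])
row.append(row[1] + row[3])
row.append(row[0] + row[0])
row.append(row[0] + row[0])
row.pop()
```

[9, 2, 0, 9, 11, 18]

row[-1] = row[-1]-row[-1] = 3-3 = 0 → [9, 2, 0]
append row[0]+row[-1] = 9+0 = 9 → [9, 2, 0, 9]
append row[1]+row[3] = 2+9 = 11 → [9, 2, 0, 9, 11]
append row[0]+row[0] = 9+9 = 18 → [9, 2, 0, 9, 11, 18]
append row[0]+row[0] = 9+9 = 18 → [9, 2, 0, 9, 11, 18, 18]
pop() removes 18 → [9, 2, 0, 9, 11, 18]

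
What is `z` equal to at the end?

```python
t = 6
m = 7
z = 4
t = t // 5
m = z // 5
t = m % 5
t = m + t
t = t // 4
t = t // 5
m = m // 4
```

t = 6//5 = 1
m = 4//5 = 0
t = 0%5 = 0
t = 0+0 = 0
t = 0//4 = 0
t = 0//5 = 0
m = 0//4 = 0

4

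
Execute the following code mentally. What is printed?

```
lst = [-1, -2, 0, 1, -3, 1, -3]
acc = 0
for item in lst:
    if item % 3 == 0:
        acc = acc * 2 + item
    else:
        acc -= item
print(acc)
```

9

item=-1: not %3==0, acc = 0-(-1) = 1
item=-2: not %3==0, acc = 1-(-2) = 3
item=0: %3==0, acc = 3*2+0 = 6
item=1: not %3==0, acc = 6-1 = 5
item=-3: %3==0, acc = 5*2+(-3) = 7
item=1: not %3==0, acc = 7-1 = 6
item=-3: %3==0, acc = 6*2+(-3) = 9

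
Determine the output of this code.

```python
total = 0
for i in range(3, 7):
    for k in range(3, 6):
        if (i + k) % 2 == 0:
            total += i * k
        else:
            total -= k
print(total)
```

i=3,k=3: even sum, total = 0+9 = 9
i=3,k=4: odd sum, total = 9-4 = 5
i=3,k=5: even sum, total = 5+15 = 20
i=4,k=3: odd sum, total = 20-3 = 17
i=4,k=4: even sum, total = 17+16 = 33
i=4,k=5: odd sum, total = 33-5 = 28
i=5,k=3: even sum, total = 28+15 = 43
i=5,k=4: odd sum, total = 43-4 = 39
i=5,k=5: even sum, total = 39+25 = 64
i=6,k=3: odd sum, total = 64-3 = 61
i=6,k=4: even sum, total = 61+24 = 85
i=6,k=5: odd sum, total = 85-5 = 80

80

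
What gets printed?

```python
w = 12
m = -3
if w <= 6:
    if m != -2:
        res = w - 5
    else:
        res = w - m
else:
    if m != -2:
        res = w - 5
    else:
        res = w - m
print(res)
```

7

w=12, m=-3
w <= 6 is False; m != -2 is True
→ res = w - 5 = 7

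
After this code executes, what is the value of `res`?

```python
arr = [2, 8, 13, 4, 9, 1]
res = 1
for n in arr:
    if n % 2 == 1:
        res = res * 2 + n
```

79

n=2: not odd
n=8: not odd
n=13: odd, res = 1*2+13 = 15
n=4: not odd
n=9: odd, res = 15*2+9 = 39
n=1: odd, res = 39*2+1 = 79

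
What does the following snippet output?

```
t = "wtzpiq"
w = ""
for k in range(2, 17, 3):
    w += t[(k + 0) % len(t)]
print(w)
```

k=2: add t[2]='z' → 'z'
k=5: add t[5]='q' → 'zq'
k=8: add t[2]='z' → 'zqz'
k=11: add t[5]='q' → 'zqzq'
k=14: add t[2]='z' → 'zqzqz'

zqzqz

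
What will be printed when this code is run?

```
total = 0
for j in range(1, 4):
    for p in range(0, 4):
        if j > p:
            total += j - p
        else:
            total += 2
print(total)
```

22

j=1,p=0: 1>0, total = 0+1 = 1
j=1,p=1: not 1>1, total = 1+2 = 3
j=1,p=2: not 1>2, total = 3+2 = 5
j=1,p=3: not 1>3, total = 5+2 = 7
j=2,p=0: 2>0, total = 7+2 = 9
j=2,p=1: 2>1, total = 9+1 = 10
j=2,p=2: not 2>2, total = 10+2 = 12
j=2,p=3: not 2>3, total = 12+2 = 14
j=3,p=0: 3>0, total = 14+3 = 17
j=3,p=1: 3>1, total = 17+2 = 19
j=3,p=2: 3>2, total = 19+1 = 20
j=3,p=3: not 3>3, total = 20+2 = 22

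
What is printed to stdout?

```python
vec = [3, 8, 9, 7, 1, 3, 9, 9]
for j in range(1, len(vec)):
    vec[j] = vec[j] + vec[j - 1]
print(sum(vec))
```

209

j=1: vec[1] = 8+3 = 11 → [3, 11, 9, 7, 1, 3, 9, 9]
j=2: vec[2] = 9+11 = 20 → [3, 11, 20, 7, 1, 3, 9, 9]
j=3: vec[3] = 7+20 = 27 → [3, 11, 20, 27, 1, 3, 9, 9]
j=4: vec[4] = 1+27 = 28 → [3, 11, 20, 27, 28, 3, 9, 9]
j=5: vec[5] = 3+28 = 31 → [3, 11, 20, 27, 28, 31, 9, 9]
j=6: vec[6] = 9+31 = 40 → [3, 11, 20, 27, 28, 31, 40, 9]
j=7: vec[7] = 9+40 = 49 → [3, 11, 20, 27, 28, 31, 40, 49]
sum = 209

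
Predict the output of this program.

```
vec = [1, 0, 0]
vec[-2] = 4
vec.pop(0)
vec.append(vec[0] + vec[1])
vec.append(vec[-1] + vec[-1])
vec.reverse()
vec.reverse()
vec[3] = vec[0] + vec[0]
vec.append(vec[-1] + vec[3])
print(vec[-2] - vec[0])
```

4

vec[-2] = 4 → [1, 4, 0]
pop(0) removes 1 → [4, 0]
append vec[0]+vec[1] = 4+0 = 4 → [4, 0, 4]
append vec[-1]+vec[-1] = 4+4 = 8 → [4, 0, 4, 8]
reverse → [8, 4, 0, 4]
reverse → [4, 0, 4, 8]
vec[3] = vec[0]+vec[0] = 4+4 = 8 → [4, 0, 4, 8]
append vec[-1]+vec[3] = 8+8 = 16 → [4, 0, 4, 8, 16]
vec[-2]-vec[0] = 8-4 = 4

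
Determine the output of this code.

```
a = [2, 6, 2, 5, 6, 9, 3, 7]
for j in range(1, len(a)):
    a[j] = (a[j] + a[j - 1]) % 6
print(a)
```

j=1: a[1] = (6+2)%6 = 2 → [2, 2, 2, 5, 6, 9, 3, 7]
j=2: a[2] = (2+2)%6 = 4 → [2, 2, 4, 5, 6, 9, 3, 7]
j=3: a[3] = (5+4)%6 = 3 → [2, 2, 4, 3, 6, 9, 3, 7]
j=4: a[4] = (6+3)%6 = 3 → [2, 2, 4, 3, 3, 9, 3, 7]
j=5: a[5] = (9+3)%6 = 0 → [2, 2, 4, 3, 3, 0, 3, 7]
j=6: a[6] = (3+0)%6 = 3 → [2, 2, 4, 3, 3, 0, 3, 7]
j=7: a[7] = (7+3)%6 = 4 → [2, 2, 4, 3, 3, 0, 3, 4]

[2, 2, 4, 3, 3, 0, 3, 4]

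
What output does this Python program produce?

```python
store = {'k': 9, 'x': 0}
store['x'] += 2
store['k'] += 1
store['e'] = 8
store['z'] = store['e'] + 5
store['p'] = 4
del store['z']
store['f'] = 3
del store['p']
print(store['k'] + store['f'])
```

13

store['x'] = 0+2 = 2 → {'k': 9, 'x': 2}
store['k'] = 9+1 = 10 → {'k': 10, 'x': 2}
store['e'] = 8 → {'k': 10, 'x': 2, 'e': 8}
store['z'] = store['e']+5 = 13 → {'k': 10, 'x': 2, 'e': 8, 'z': 13}
store['p'] = 4 → {'k': 10, 'x': 2, 'e': 8, 'z': 13, 'p': 4}
del 'z' → {'k': 10, 'x': 2, 'e': 8, 'p': 4}
store['f'] = 3 → {'k': 10, 'x': 2, 'e': 8, 'p': 4, 'f': 3}
del 'p' → {'k': 10, 'x': 2, 'e': 8, 'f': 3}
store['k']+store['f'] = 10+3 = 13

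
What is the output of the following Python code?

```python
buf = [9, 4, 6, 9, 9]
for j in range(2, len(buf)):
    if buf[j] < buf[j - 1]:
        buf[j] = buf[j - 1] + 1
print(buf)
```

j=2: 6>=4, unchanged → [9, 4, 6, 9, 9]
j=3: 9>=6, unchanged → [9, 4, 6, 9, 9]
j=4: 9>=9, unchanged → [9, 4, 6, 9, 9]

[9, 4, 6, 9, 9]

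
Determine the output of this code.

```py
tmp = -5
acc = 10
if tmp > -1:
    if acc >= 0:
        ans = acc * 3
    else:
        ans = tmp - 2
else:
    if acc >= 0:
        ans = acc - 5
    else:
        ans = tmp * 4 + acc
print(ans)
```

tmp=-5, acc=10
tmp > -1 is False; acc >= 0 is True
→ ans = acc - 5 = 5

5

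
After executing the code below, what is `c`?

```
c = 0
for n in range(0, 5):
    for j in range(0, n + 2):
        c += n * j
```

n=0,j=0: c = 0+0 = 0
n=0,j=1: c = 0+0 = 0
n=1,j=0: c = 0+0 = 0
n=1,j=1: c = 0+1 = 1
n=1,j=2: c = 1+2 = 3
n=2,j=0: c = 3+0 = 3
n=2,j=1: c = 3+2 = 5
n=2,j=2: c = 5+4 = 9
n=2,j=3: c = 9+6 = 15
n=3,j=0: c = 15+0 = 15
n=3,j=1: c = 15+3 = 18
n=3,j=2: c = 18+6 = 24
n=3,j=3: c = 24+9 = 33
n=3,j=4: c = 33+12 = 45
n=4,j=0: c = 45+0 = 45
n=4,j=1: c = 45+4 = 49
n=4,j=2: c = 49+8 = 57
n=4,j=3: c = 57+12 = 69
n=4,j=4: c = 69+16 = 85
n=4,j=5: c = 85+20 = 105

105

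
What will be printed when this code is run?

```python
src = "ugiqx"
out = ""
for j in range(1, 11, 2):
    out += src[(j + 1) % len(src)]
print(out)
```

j=1: add src[2]='i' → 'i'
j=3: add src[4]='x' → 'ix'
j=5: add src[1]='g' → 'ixg'
j=7: add src[3]='q' → 'ixgq'
j=9: add src[0]='u' → 'ixgqu'

ixgqu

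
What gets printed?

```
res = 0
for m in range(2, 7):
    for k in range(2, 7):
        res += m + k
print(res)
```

200

m=2,k=2: res = 0+4 = 4
m=2,k=3: res = 4+5 = 9
m=2,k=4: res = 9+6 = 15
m=2,k=5: res = 15+7 = 22
m=2,k=6: res = 22+8 = 30
m=3,k=2: res = 30+5 = 35
m=3,k=3: res = 35+6 = 41
m=3,k=4: res = 41+7 = 48
m=3,k=5: res = 48+8 = 56
m=3,k=6: res = 56+9 = 65
m=4,k=2: res = 65+6 = 71
m=4,k=3: res = 71+7 = 78
m=4,k=4: res = 78+8 = 86
m=4,k=5: res = 86+9 = 95
m=4,k=6: res = 95+10 = 105
m=5,k=2: res = 105+7 = 112
m=5,k=3: res = 112+8 = 120
m=5,k=4: res = 120+9 = 129
m=5,k=5: res = 129+10 = 139
m=5,k=6: res = 139+11 = 150
m=6,k=2: res = 150+8 = 158
m=6,k=3: res = 158+9 = 167
m=6,k=4: res = 167+10 = 177
m=6,k=5: res = 177+11 = 188
m=6,k=6: res = 188+12 = 200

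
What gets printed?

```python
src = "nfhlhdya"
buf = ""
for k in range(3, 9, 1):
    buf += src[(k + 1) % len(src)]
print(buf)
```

k=3: add src[4]='h' → 'h'
k=4: add src[5]='d' → 'hd'
k=5: add src[6]='y' → 'hdy'
k=6: add src[7]='a' → 'hdya'
k=7: add src[0]='n' → 'hdyan'
k=8: add src[1]='f' → 'hdyanf'

hdyanf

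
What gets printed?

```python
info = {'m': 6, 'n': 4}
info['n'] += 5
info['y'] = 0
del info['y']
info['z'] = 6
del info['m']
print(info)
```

info['n'] = 4+5 = 9 → {'m': 6, 'n': 9}
info['y'] = 0 → {'m': 6, 'n': 9, 'y': 0}
del 'y' → {'m': 6, 'n': 9}
info['z'] = 6 → {'m': 6, 'n': 9, 'z': 6}
del 'm' → {'n': 9, 'z': 6}

{'n': 9, 'z': 6}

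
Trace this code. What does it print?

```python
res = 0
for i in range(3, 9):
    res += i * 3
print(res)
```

99

i=3: res = 0+3*3 = 9
i=4: res = 9+4*3 = 21
i=5: res = 21+5*3 = 36
i=6: res = 36+6*3 = 54
i=7: res = 54+7*3 = 75
i=8: res = 75+8*3 = 99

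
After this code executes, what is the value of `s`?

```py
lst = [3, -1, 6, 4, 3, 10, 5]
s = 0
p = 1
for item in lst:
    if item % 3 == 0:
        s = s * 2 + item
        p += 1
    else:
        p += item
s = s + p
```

49

item=3: %3==0, s = 0*2+3 = 3; p=2
item=-1: not %3==0; p=1
item=6: %3==0, s = 3*2+6 = 12; p=2
item=4: not %3==0; p=6
item=3: %3==0, s = 12*2+3 = 27; p=7
item=10: not %3==0; p=17
item=5: not %3==0; p=22
s+p = 27+22 = 49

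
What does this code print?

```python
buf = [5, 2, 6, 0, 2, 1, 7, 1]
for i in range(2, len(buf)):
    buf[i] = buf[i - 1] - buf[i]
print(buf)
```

[5, 2, -4, -4, -6, -7, -14, -15]

i=2: buf[2] = 2-6 = -4 → [5, 2, -4, 0, 2, 1, 7, 1]
i=3: buf[3] = (-4)-0 = -4 → [5, 2, -4, -4, 2, 1, 7, 1]
i=4: buf[4] = (-4)-2 = -6 → [5, 2, -4, -4, -6, 1, 7, 1]
i=5: buf[5] = (-6)-1 = -7 → [5, 2, -4, -4, -6, -7, 7, 1]
i=6: buf[6] = (-7)-7 = -14 → [5, 2, -4, -4, -6, -7, -14, 1]
i=7: buf[7] = (-14)-1 = -15 → [5, 2, -4, -4, -6, -7, -14, -15]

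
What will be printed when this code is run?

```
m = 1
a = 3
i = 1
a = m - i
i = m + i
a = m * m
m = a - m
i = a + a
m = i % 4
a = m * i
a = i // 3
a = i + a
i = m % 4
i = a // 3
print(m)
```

2

a = 1-1 = 0
i = 1+1 = 2
a = 1*1 = 1
m = 1-1 = 0
i = 1+1 = 2
m = 2%4 = 2
a = 2*2 = 4
a = 2//3 = 0
a = 2+0 = 2
i = 2%4 = 2
i = 2//3 = 0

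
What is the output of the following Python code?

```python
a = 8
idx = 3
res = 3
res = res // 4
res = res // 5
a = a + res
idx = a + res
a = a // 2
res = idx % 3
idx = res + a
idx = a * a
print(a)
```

res = 3//4 = 0
res = 0//5 = 0
a = 8+0 = 8
idx = 8+0 = 8
a = 8//2 = 4
res = 8%3 = 2
idx = 2+4 = 6
idx = 4*4 = 16

4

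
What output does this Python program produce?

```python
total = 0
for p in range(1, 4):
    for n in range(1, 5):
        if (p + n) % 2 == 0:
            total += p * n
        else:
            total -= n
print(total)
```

12

p=1,n=1: even sum, total = 0+1 = 1
p=1,n=2: odd sum, total = 1-2 = -1
p=1,n=3: even sum, total = (-1)+3 = 2
p=1,n=4: odd sum, total = 2-4 = -2
p=2,n=1: odd sum, total = (-2)-1 = -3
p=2,n=2: even sum, total = (-3)+4 = 1
p=2,n=3: odd sum, total = 1-3 = -2
p=2,n=4: even sum, total = (-2)+8 = 6
p=3,n=1: even sum, total = 6+3 = 9
p=3,n=2: odd sum, total = 9-2 = 7
p=3,n=3: even sum, total = 7+9 = 16
p=3,n=4: odd sum, total = 16-4 = 12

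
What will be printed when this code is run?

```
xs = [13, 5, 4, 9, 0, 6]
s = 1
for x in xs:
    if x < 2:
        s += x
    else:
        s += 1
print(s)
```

6

x=13: not <2, s = 1+1 = 2
x=5: not <2, s = 2+1 = 3
x=4: not <2, s = 3+1 = 4
x=9: not <2, s = 4+1 = 5
x=0: <2, s = 5+0 = 5
x=6: not <2, s = 5+1 = 6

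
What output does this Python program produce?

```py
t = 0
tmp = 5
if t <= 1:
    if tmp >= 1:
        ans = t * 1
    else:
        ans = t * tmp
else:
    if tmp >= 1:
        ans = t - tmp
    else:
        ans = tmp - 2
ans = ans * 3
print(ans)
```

0

t=0, tmp=5
t <= 1 is True; tmp >= 1 is True
→ ans = t * 1 = 0
ans = 0*3 = 0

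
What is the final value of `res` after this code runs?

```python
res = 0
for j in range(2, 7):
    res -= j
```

-20

j=2: res = 0-2 = -2
j=3: res = (-2)-3 = -5
j=4: res = (-5)-4 = -9
j=5: res = (-9)-5 = -14
j=6: res = (-14)-6 = -20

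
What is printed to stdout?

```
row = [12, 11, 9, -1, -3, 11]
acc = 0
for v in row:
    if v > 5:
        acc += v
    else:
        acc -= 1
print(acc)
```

v=12: >5, acc = 0+12 = 12
v=11: >5, acc = 12+11 = 23
v=9: >5, acc = 23+9 = 32
v=-1: not >5, acc = 32-1 = 31
v=-3: not >5, acc = 31-1 = 30
v=11: >5, acc = 30+11 = 41

41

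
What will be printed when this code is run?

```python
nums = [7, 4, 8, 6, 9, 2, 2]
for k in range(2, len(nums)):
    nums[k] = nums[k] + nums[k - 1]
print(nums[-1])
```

k=2: nums[2] = 8+4 = 12 → [7, 4, 12, 6, 9, 2, 2]
k=3: nums[3] = 6+12 = 18 → [7, 4, 12, 18, 9, 2, 2]
k=4: nums[4] = 9+18 = 27 → [7, 4, 12, 18, 27, 2, 2]
k=5: nums[5] = 2+27 = 29 → [7, 4, 12, 18, 27, 29, 2]
k=6: nums[6] = 2+29 = 31 → [7, 4, 12, 18, 27, 29, 31]

31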